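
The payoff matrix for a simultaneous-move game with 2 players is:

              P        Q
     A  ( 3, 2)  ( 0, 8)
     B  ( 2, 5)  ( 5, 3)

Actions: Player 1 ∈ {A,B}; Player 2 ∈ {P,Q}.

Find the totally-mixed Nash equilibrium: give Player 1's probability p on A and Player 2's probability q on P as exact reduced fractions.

P1 mixes 1/4 on A; P2 mixes 5/6 on P

P1 indiff ⇒ q·3+(1-q)·0 = q·2+(1-q)·5 ⇒ q(1) = (1-q)(5) ⇒ q = 5/6
P2 indiff ⇒ p·2+(1-p)·5 = p·8+(1-p)·3 ⇒ p(-6) = (1-p)(-2) ⇒ p = 1/4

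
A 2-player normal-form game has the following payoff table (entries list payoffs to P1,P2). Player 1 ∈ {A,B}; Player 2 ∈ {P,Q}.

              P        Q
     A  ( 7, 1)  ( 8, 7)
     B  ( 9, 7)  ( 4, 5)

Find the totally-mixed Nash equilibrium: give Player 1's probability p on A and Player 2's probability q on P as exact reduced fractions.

P1 mixes 1/4 on A; P2 mixes 2/3 on P

P1 indiff ⇒ q·7+(1-q)·8 = q·9+(1-q)·4 ⇒ q(-2) = (1-q)(-4) ⇒ q = 2/3
P2 indiff ⇒ p·1+(1-p)·7 = p·7+(1-p)·5 ⇒ p(-6) = (1-p)(-2) ⇒ p = 1/4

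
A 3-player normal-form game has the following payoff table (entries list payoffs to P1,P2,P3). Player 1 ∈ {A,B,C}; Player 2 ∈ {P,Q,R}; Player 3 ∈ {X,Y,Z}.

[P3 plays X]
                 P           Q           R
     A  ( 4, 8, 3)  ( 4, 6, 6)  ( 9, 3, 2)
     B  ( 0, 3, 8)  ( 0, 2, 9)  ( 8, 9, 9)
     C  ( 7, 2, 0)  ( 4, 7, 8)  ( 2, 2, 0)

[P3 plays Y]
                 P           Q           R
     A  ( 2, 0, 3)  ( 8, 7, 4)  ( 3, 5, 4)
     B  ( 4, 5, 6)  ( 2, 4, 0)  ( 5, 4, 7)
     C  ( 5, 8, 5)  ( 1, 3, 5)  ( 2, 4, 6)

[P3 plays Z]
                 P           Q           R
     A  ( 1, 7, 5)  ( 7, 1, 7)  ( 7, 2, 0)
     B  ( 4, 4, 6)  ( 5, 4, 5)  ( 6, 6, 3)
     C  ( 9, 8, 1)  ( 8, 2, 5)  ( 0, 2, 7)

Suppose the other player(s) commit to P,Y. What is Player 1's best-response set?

BR_1 = {C}

u_1(A vs P,Y) = 2
u_1(B vs P,Y) = 4
u_1(C vs P,Y) = 5
max payoff 5 at {C}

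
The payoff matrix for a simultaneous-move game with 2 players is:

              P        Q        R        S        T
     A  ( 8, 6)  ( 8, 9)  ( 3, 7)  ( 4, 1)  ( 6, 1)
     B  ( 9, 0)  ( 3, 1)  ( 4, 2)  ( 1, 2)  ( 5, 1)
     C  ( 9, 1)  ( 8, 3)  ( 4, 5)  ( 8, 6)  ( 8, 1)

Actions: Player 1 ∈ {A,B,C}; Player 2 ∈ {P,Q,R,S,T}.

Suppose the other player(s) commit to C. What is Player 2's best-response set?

P2 best: {S}

u_2(P vs C) = 1
u_2(Q vs C) = 3
u_2(R vs C) = 5
u_2(S vs C) = 6
u_2(T vs C) = 1
max payoff 6 at {S}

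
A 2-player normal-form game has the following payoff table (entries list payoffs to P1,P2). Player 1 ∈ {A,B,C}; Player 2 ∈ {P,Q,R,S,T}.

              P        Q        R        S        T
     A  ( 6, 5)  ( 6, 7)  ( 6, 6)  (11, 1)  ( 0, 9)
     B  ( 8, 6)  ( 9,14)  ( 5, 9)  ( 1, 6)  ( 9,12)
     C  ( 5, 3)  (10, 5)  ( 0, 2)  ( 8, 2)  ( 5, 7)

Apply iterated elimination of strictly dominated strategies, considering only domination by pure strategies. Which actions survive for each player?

Survivors P1:{B,C} P2:{Q,T}

P2 drop P (Q beats it: A:7>5 B:14>6 C:5>3)
P2 drop R (Q beats it: A:7>6 B:14>9 C:5>2)
P2 drop S (Q beats it: A:7>1 B:14>6 C:5>2)
P1 drop A (B beats it: Q:9>6 T:9>0)
P1→{B,C} P2→{Q,T}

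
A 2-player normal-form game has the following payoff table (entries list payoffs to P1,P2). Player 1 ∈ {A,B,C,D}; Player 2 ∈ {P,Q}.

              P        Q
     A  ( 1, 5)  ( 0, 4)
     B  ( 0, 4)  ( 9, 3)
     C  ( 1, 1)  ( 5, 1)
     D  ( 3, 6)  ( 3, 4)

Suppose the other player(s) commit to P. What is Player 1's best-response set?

BR_1 = {D}

u_1(A vs P) = 1
u_1(B vs P) = 0
u_1(C vs P) = 1
u_1(D vs P) = 3
max payoff 3 at {D}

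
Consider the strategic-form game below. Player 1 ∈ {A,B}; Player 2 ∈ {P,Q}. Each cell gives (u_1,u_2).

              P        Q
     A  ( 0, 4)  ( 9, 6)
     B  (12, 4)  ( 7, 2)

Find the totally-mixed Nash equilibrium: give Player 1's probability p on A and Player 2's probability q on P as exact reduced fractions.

P1 indiff ⇒ q·0+(1-q)·9 = q·12+(1-q)·7 ⇒ q(-12) = (1-q)(-2) ⇒ q = 1/7
P2 indiff ⇒ p·4+(1-p)·4 = p·6+(1-p)·2 ⇒ p(-2) = (1-p)(-2) ⇒ p = 1/2

p=1/2, q=1/7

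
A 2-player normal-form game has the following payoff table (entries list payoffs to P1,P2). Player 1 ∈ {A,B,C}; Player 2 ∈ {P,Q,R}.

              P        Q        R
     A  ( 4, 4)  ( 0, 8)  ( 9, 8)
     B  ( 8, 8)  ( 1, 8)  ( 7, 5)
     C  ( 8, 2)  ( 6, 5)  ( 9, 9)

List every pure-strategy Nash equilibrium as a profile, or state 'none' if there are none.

Nash profiles: (A,R), (B,P), (C,R)

(A,P): not NE [P1→C gives 8>4; P2→R gives 8>4]
(A,Q): not NE [P1→C gives 6>0]
(A,R): NE
(B,P): NE
(B,Q): not NE [P1→C gives 6>1]
(B,R): not NE [P1→C gives 9>7; P2→Q gives 8>5]
(C,P): not NE [P2→R gives 9>2]
(C,Q): not NE [P2→R gives 9>5]
(C,R): NE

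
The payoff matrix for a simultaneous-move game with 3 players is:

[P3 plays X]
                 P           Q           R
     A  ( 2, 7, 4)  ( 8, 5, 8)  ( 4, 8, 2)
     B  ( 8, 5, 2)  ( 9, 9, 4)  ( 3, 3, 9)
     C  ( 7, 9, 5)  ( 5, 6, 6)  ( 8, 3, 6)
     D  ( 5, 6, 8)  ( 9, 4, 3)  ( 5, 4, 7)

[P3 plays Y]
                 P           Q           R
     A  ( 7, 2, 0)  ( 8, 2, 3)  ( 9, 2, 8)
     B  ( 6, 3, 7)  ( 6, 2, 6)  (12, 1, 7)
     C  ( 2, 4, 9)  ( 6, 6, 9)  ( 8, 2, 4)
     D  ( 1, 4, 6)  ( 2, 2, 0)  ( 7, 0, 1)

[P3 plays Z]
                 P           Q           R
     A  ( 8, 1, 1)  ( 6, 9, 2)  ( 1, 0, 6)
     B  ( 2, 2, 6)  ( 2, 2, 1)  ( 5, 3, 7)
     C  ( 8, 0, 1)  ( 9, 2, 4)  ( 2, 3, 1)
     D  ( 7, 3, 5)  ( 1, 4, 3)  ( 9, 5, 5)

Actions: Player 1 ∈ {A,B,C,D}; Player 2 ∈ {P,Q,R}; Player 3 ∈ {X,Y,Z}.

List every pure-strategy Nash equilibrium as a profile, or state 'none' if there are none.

PSNE: ∅

(A,P,X): not NE [P1→B gives 8>2; P2→R gives 8>7]
(A,P,Y): not NE [P3→X gives 4>0]
(A,P,Z): not NE [P2→Q gives 9>1; P3→X gives 4>1]
(A,Q,X): not NE [P1→D gives 9>8; P2→R gives 8>5]
(A,Q,Y): not NE [P3→X gives 8>3]
(A,Q,Z): not NE [P1→C gives 9>6; P3→X gives 8>2]
(A,R,X): not NE [P1→C gives 8>4; P3→Y gives 8>2]
(A,R,Y): not NE [P1→B gives 12>9]
(A,R,Z): not NE [P1→D gives 9>1; P2→Q gives 9>0; P3→Y gives 8>6]
(B,P,X): not NE [P2→Q gives 9>5; P3→Y gives 7>2]
(B,P,Y): not NE [P1→A gives 7>6]
(B,P,Z): not NE [P1→C gives 8>2; P2→R gives 3>2; P3→Y gives 7>6]
(B,Q,X): not NE [P3→Y gives 6>4]
(B,Q,Y): not NE [P1→A gives 8>6; P2→P gives 3>2]
(B,Q,Z): not NE [P1→C gives 9>2; P2→R gives 3>2; P3→Y gives 6>1]
(B,R,X): not NE [P1→C gives 8>3; P2→Q gives 9>3]
(B,R,Y): not NE [P2→P gives 3>1; P3→X gives 9>7]
(B,R,Z): not NE [P1→D gives 9>5; P3→X gives 9>7]
(C,P,X): not NE [P1→B gives 8>7; P3→Y gives 9>5]
(C,P,Y): not NE [P1→A gives 7>2; P2→Q gives 6>4]
(C,P,Z): not NE [P2→R gives 3>0; P3→Y gives 9>1]
(C,Q,X): not NE [P1→D gives 9>5; P2→P gives 9>6; P3→Y gives 9>6]
(C,Q,Y): not NE [P1→A gives 8>6]
(C,Q,Z): not NE [P2→R gives 3>2; P3→Y gives 9>4]
(C,R,X): not NE [P2→P gives 9>3]
(C,R,Y): not NE [P1→B gives 12>8; P2→Q gives 6>2; P3→X gives 6>4]
(C,R,Z): not NE [P1→D gives 9>2; P3→X gives 6>1]
(D,P,X): not NE [P1→B gives 8>5]
(D,P,Y): not NE [P1→A gives 7>1; P3→X gives 8>6]
(D,P,Z): not NE [P1→C gives 8>7; P2→R gives 5>3; P3→X gives 8>5]
(D,Q,X): not NE [P2→P gives 6>4]
(D,Q,Y): not NE [P1→A gives 8>2; P2→P gives 4>2; P3→Z gives 3>0]
(D,Q,Z): not NE [P1→C gives 9>1; P2→R gives 5>4]
(D,R,X): not NE [P1→C gives 8>5; P2→P gives 6>4]
(D,R,Y): not NE [P1→B gives 12>7; P2→P gives 4>0; P3→X gives 7>1]
(D,R,Z): not NE [P3→X gives 7>5]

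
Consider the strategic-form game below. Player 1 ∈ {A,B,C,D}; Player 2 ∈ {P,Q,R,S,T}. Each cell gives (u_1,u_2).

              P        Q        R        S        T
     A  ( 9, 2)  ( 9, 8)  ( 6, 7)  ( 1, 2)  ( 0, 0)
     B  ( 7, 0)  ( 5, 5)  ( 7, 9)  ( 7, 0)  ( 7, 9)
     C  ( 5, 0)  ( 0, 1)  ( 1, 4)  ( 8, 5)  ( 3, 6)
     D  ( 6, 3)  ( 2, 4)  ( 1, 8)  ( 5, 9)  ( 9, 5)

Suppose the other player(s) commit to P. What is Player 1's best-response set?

u_1(A vs P) = 9
u_1(B vs P) = 7
u_1(C vs P) = 5
u_1(D vs P) = 6
max payoff 9 at {A}

argmax u_1 = {A}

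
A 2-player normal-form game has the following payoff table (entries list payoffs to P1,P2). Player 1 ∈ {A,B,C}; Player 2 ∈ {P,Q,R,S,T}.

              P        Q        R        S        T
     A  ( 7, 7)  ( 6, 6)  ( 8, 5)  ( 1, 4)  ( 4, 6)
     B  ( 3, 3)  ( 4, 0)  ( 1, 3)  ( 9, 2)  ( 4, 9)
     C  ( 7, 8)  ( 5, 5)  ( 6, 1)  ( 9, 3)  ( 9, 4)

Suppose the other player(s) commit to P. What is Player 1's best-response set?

u_1(A vs P) = 7
u_1(B vs P) = 3
u_1(C vs P) = 7
max payoff 7 at {A,C}

argmax u_1 = {A,C}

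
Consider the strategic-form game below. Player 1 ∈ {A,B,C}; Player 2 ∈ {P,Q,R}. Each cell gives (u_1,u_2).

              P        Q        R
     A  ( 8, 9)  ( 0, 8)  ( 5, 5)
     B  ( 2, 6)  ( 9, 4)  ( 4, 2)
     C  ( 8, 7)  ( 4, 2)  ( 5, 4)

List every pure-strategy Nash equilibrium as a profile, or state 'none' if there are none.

(A,P): NE
(A,Q): not NE [P1→B gives 9>0; P2→P gives 9>8]
(A,R): not NE [P2→P gives 9>5]
(B,P): not NE [P1→C gives 8>2]
(B,Q): not NE [P2→P gives 6>4]
(B,R): not NE [P1→C gives 5>4; P2→P gives 6>2]
(C,P): NE
(C,Q): not NE [P1→B gives 9>4; P2→P gives 7>2]
(C,R): not NE [P2→P gives 7>4]

Nash profiles: (A,P), (C,P)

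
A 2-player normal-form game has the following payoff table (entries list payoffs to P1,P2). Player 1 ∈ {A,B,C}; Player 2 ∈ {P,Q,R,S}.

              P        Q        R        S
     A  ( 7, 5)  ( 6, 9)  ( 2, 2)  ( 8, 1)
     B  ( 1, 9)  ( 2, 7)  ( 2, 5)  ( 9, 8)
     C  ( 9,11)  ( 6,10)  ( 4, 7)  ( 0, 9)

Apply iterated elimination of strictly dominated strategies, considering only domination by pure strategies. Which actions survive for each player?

Remaining: P1:{A,C} P2:{P,Q}

P2 drop R (P beats it: A:5>2 B:9>5 C:11>7)
P2 drop S (P beats it: A:5>1 B:9>8 C:11>9)
P1 drop B (A beats it: P:7>1 Q:6>2)
P1→{A,C} P2→{P,Q}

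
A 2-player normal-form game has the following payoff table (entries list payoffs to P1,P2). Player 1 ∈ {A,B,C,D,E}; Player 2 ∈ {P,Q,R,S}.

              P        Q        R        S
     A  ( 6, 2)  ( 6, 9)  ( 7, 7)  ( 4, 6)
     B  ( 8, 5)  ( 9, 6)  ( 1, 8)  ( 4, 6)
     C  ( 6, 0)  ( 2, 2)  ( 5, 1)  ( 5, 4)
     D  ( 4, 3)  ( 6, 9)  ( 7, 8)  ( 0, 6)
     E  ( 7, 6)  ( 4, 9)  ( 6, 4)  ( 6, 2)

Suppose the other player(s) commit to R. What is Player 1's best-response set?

BR_1 = {A,D}

u_1(A vs R) = 7
u_1(B vs R) = 1
u_1(C vs R) = 5
u_1(D vs R) = 7
u_1(E vs R) = 6
max payoff 7 at {A,D}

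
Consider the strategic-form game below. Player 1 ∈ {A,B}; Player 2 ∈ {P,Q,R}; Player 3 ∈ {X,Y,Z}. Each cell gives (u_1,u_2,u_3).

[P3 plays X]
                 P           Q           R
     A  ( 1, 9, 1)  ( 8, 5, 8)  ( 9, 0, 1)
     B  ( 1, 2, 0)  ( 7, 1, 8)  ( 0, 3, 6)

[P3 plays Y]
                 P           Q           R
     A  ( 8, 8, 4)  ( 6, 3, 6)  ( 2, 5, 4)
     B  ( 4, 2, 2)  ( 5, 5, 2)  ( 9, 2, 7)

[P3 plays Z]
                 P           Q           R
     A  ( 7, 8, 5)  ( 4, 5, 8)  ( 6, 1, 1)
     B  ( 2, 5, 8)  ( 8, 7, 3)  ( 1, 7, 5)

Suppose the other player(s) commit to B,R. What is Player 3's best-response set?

u_3(X vs B,R) = 6
u_3(Y vs B,R) = 7
u_3(Z vs B,R) = 5
max payoff 7 at {Y}

BR_3 = {Y}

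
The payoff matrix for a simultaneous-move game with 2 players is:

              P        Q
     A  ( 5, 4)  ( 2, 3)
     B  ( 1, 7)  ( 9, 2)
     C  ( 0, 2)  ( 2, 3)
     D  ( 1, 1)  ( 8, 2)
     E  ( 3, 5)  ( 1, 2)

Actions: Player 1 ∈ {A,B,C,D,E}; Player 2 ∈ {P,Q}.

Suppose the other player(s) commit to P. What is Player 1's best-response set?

P1 best: {A}

u_1(A vs P) = 5
u_1(B vs P) = 1
u_1(C vs P) = 0
u_1(D vs P) = 1
u_1(E vs P) = 3
max payoff 5 at {A}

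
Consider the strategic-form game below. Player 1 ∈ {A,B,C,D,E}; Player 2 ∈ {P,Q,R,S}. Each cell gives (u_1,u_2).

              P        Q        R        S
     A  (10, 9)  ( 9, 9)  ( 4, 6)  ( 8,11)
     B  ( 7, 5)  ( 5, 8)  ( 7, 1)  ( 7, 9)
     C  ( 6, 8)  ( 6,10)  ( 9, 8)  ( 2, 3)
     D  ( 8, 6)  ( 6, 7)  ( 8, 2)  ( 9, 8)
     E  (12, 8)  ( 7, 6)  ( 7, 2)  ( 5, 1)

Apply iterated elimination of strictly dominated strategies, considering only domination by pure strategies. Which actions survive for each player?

P1 drop B (D beats it: P:8>7 Q:6>5 R:8>7 S:9>7)
P2 drop R (Q beats it: A:9>6 C:10>8 D:7>2 E:6>2)
P1 drop C (A beats it: P:10>6 Q:9>6 S:8>2)
P1→{A,D,E} P2→{P,Q,S}

Remaining: P1:{A,D,E} P2:{P,Q,S}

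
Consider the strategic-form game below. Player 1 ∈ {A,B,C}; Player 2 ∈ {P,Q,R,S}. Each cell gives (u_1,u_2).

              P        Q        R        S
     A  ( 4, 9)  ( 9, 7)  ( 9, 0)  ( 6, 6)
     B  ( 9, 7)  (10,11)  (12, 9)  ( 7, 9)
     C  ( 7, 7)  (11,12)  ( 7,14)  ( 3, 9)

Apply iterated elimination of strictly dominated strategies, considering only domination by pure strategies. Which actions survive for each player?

P1 drop A (B beats it: P:9>4 Q:10>9 R:12>9 S:7>6)
P2 drop P (Q beats it: B:11>7 C:12>7)
P2 drop S (Q beats it: B:11>9 C:12>9)
P1→{B,C} P2→{Q,R}

Survivors P1:{B,C} P2:{Q,R}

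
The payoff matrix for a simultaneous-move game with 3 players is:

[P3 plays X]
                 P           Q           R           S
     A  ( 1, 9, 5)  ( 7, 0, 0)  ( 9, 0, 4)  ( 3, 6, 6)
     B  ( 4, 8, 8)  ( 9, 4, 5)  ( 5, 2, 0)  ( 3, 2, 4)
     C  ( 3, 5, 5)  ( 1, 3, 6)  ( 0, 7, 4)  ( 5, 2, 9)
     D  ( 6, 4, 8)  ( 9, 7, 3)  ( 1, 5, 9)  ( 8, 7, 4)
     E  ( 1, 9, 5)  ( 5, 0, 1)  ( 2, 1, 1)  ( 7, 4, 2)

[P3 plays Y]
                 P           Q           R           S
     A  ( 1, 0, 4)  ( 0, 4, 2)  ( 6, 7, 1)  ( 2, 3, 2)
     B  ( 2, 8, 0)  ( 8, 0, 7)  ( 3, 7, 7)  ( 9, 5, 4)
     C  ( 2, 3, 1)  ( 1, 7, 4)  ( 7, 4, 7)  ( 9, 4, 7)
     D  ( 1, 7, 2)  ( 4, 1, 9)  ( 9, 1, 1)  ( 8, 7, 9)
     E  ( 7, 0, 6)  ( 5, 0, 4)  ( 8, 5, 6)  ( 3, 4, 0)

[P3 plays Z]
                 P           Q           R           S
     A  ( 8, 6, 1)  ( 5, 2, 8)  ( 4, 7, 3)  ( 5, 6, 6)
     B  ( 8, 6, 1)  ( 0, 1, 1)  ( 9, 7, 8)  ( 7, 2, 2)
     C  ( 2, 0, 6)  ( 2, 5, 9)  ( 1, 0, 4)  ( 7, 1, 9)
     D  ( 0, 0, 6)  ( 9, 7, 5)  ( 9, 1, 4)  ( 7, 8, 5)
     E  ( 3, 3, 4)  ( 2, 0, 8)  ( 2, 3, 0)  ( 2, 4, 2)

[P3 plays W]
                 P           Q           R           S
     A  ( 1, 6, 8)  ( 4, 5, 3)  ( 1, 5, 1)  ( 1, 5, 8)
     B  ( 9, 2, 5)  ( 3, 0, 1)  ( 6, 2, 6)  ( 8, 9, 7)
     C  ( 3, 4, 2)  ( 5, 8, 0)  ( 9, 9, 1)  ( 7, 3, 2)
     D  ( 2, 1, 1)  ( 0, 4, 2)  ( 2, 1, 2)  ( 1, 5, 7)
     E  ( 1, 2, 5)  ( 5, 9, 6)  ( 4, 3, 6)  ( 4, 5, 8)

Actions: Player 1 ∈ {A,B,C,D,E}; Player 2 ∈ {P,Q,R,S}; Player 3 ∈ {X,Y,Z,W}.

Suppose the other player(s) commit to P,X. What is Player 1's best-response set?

P1 best: {D}

u_1(A vs P,X) = 1
u_1(B vs P,X) = 4
u_1(C vs P,X) = 3
u_1(D vs P,X) = 6
u_1(E vs P,X) = 1
max payoff 6 at {D}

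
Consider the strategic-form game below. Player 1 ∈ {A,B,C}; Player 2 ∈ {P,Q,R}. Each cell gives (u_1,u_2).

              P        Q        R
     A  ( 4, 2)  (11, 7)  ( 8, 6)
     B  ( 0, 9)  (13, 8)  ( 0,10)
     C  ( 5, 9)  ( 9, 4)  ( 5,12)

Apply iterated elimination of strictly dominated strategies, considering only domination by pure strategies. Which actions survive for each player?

P2 drop P (R beats it: A:6>2 B:10>9 C:12>9)
P1 drop C (A beats it: Q:11>9 R:8>5)
P1→{A,B} P2→{Q,R}

Survivors P1:{A,B} P2:{Q,R}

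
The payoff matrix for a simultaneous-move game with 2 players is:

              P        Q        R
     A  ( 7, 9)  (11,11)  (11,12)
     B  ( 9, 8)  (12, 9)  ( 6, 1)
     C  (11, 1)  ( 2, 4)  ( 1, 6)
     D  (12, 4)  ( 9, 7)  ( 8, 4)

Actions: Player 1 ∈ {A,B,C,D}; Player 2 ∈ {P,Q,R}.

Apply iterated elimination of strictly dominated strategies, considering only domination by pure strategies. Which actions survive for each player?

Remaining: P1:{A,B} P2:{Q,R}

P1 drop C (D beats it: P:12>11 Q:9>2 R:8>1)
P2 drop P (Q beats it: A:11>9 B:9>8 D:7>4)
P1 drop D (A beats it: Q:11>9 R:11>8)
P1→{A,B} P2→{Q,R}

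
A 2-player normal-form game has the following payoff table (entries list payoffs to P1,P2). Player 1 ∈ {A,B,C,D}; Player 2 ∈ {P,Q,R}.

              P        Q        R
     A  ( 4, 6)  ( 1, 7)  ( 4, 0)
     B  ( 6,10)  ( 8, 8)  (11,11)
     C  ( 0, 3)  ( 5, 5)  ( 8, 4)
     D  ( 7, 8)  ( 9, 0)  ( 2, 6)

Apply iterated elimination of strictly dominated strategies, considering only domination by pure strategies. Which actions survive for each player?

Survivors P1:{B,D} P2:{P,R}

P1 drop A (B beats it: P:6>4 Q:8>1 R:11>4)
P1 drop C (B beats it: P:6>0 Q:8>5 R:11>8)
P2 drop Q (P beats it: B:10>8 D:8>0)
P1→{B,D} P2→{P,R}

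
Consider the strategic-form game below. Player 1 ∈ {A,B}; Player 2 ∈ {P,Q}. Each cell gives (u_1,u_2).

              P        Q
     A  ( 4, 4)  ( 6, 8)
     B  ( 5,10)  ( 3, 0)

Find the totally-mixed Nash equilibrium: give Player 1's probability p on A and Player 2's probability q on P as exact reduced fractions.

(p,q) = (5/7, 3/4)

P1 indiff ⇒ q·4+(1-q)·6 = q·5+(1-q)·3 ⇒ q(-1) = (1-q)(-3) ⇒ q = 3/4
P2 indiff ⇒ p·4+(1-p)·10 = p·8+(1-p)·0 ⇒ p(-4) = (1-p)(-10) ⇒ p = 5/7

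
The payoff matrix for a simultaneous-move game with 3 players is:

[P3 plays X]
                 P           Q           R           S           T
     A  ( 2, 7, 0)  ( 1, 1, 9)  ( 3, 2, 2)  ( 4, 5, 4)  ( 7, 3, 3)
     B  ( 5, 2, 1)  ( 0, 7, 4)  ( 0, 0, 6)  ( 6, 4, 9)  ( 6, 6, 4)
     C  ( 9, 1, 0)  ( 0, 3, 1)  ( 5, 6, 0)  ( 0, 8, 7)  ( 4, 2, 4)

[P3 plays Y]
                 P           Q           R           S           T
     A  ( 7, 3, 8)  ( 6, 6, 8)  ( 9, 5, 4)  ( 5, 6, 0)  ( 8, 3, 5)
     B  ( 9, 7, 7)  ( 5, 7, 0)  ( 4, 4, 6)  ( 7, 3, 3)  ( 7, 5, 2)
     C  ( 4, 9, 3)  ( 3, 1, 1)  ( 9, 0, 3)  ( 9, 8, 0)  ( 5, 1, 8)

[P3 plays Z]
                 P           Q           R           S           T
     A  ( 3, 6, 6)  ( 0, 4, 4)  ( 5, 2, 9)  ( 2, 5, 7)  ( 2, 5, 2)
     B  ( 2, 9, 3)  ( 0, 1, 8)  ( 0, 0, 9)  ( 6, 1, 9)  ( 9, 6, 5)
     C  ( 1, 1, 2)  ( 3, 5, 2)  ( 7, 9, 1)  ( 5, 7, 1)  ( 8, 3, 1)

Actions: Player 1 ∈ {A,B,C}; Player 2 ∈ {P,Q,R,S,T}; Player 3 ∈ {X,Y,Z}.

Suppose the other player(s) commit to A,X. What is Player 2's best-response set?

u_2(P vs A,X) = 7
u_2(Q vs A,X) = 1
u_2(R vs A,X) = 2
u_2(S vs A,X) = 5
u_2(T vs A,X) = 3
max payoff 7 at {P}

argmax u_2 = {P}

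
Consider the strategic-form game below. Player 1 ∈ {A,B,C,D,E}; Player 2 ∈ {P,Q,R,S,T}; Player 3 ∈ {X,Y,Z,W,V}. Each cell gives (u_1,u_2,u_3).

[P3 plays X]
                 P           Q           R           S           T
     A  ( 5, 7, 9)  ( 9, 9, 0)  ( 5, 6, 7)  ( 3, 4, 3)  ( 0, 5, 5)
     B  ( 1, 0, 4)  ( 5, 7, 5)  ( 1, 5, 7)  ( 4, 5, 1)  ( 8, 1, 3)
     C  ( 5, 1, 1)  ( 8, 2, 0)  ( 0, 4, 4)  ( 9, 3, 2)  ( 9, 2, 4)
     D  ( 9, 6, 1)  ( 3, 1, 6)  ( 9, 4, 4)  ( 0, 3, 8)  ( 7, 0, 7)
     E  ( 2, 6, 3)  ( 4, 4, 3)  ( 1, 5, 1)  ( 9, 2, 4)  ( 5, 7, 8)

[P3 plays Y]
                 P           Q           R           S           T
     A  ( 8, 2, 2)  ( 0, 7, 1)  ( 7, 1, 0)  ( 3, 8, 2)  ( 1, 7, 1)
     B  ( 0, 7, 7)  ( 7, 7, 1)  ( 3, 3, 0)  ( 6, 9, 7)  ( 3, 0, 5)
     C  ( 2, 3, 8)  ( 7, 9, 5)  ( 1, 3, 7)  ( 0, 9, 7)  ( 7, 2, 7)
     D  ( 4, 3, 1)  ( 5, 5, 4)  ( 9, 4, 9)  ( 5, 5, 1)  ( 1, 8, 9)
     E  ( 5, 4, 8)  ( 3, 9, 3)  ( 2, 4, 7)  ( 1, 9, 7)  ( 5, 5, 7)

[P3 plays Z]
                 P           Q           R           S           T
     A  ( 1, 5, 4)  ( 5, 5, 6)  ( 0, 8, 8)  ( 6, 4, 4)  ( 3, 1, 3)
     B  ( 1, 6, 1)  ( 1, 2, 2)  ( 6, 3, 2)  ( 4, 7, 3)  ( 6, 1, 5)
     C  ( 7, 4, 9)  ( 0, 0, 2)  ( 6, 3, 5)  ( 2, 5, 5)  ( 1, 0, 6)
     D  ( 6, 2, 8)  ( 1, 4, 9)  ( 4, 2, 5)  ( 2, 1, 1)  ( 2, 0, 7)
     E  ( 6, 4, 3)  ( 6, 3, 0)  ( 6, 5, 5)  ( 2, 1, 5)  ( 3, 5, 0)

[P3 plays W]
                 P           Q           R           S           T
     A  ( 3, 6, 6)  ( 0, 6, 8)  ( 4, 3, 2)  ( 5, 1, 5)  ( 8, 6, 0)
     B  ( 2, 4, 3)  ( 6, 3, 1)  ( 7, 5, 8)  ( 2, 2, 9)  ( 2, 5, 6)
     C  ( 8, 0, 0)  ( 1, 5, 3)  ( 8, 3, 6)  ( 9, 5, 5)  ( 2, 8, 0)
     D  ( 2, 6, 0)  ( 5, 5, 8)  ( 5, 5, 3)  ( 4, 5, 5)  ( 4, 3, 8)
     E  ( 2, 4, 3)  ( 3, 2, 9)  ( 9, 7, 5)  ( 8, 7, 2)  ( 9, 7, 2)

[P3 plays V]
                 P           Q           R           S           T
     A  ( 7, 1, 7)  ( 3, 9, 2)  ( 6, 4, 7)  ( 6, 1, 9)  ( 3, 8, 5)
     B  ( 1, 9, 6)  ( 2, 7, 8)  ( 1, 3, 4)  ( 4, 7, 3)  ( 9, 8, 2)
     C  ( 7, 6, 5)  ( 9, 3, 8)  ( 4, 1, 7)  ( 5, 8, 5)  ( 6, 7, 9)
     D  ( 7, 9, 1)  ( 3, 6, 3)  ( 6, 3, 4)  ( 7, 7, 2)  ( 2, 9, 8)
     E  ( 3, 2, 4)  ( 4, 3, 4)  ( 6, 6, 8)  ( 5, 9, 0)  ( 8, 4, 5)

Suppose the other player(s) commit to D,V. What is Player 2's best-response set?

u_2(P vs D,V) = 9
u_2(Q vs D,V) = 6
u_2(R vs D,V) = 3
u_2(S vs D,V) = 7
u_2(T vs D,V) = 9
max payoff 9 at {P,T}

P2 best: {P,T}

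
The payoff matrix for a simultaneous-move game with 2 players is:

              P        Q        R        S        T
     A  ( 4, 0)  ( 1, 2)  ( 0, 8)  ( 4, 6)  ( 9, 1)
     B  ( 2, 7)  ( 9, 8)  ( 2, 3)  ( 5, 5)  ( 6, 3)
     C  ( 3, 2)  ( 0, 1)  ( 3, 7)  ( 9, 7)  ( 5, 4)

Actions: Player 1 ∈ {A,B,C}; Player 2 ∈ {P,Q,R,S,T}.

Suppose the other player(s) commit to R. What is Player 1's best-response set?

u_1(A vs R) = 0
u_1(B vs R) = 2
u_1(C vs R) = 3
max payoff 3 at {C}

BR_1 = {C}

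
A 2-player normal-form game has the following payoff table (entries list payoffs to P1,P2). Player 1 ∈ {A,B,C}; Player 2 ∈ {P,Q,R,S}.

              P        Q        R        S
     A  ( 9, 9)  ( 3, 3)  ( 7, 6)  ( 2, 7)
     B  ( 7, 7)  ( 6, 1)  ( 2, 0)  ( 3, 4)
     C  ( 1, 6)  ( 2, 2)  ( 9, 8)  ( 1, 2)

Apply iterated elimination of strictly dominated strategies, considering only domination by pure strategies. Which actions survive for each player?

P2 drop Q (P beats it: A:9>3 B:7>1 C:6>2)
P2 drop S (P beats it: A:9>7 B:7>4 C:6>2)
P1 drop B (A beats it: P:9>7 R:7>2)
P1→{A,C} P2→{P,R}

IESDS → P1:{A,C} P2:{P,R}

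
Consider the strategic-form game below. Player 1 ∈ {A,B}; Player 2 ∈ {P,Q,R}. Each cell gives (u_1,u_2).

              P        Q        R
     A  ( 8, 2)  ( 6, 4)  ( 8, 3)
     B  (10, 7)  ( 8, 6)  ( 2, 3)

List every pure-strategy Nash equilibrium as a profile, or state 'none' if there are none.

(A,P): not NE [P1→B gives 10>8; P2→Q gives 4>2]
(A,Q): not NE [P1→B gives 8>6]
(A,R): not NE [P2→Q gives 4>3]
(B,P): NE
(B,Q): not NE [P2→P gives 7>6]
(B,R): not NE [P1→A gives 8>2; P2→P gives 7>3]

NE set: (B,P)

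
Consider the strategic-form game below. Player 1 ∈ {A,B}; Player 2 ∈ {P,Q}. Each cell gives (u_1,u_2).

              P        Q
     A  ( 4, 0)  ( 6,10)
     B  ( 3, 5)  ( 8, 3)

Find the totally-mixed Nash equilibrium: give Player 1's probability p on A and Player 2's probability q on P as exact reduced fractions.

p=1/6, q=2/3

P1 indiff ⇒ q·4+(1-q)·6 = q·3+(1-q)·8 ⇒ q(1) = (1-q)(2) ⇒ q = 2/3
P2 indiff ⇒ p·0+(1-p)·5 = p·10+(1-p)·3 ⇒ p(-10) = (1-p)(-2) ⇒ p = 1/6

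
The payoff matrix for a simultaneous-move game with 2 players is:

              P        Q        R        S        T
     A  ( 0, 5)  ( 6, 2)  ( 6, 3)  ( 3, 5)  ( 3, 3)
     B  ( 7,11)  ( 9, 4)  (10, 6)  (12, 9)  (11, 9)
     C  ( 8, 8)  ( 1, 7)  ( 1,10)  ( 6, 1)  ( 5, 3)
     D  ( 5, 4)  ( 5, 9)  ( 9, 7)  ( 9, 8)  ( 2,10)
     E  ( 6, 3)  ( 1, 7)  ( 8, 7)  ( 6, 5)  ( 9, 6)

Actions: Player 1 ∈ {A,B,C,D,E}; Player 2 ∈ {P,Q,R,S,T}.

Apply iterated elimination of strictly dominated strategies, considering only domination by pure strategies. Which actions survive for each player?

P1 drop A (B beats it: P:7>0 Q:9>6 R:10>6 S:12>3 T:11>3)
P1 drop D (B beats it: P:7>5 Q:9>5 R:10>9 S:12>9 T:11>2)
P1 drop E (B beats it: P:7>6 Q:9>1 R:10>8 S:12>6 T:11>9)
P2 drop Q (P beats it: B:11>4 C:8>7)
P2 drop S (P beats it: B:11>9 C:8>1)
P2 drop T (P beats it: B:11>9 C:8>3)
P1→{B,C} P2→{P,R}

Survivors P1:{B,C} P2:{P,R}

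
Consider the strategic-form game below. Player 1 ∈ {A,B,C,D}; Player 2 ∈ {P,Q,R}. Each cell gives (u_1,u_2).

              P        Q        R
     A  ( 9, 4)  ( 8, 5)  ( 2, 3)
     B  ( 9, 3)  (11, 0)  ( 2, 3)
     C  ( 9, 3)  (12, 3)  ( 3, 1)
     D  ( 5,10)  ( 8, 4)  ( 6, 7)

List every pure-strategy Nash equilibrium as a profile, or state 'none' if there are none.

Nash profiles: (B,P), (C,P), (C,Q)

(A,P): not NE [P2→Q gives 5>4]
(A,Q): not NE [P1→C gives 12>8]
(A,R): not NE [P1→D gives 6>2; P2→Q gives 5>3]
(B,P): NE
(B,Q): not NE [P1→C gives 12>11; P2→R gives 3>0]
(B,R): not NE [P1→D gives 6>2]
(C,P): NE
(C,Q): NE
(C,R): not NE [P1→D gives 6>3; P2→Q gives 3>1]
(D,P): not NE [P1→C gives 9>5]
(D,Q): not NE [P1→C gives 12>8; P2→P gives 10>4]
(D,R): not NE [P2→P gives 10>7]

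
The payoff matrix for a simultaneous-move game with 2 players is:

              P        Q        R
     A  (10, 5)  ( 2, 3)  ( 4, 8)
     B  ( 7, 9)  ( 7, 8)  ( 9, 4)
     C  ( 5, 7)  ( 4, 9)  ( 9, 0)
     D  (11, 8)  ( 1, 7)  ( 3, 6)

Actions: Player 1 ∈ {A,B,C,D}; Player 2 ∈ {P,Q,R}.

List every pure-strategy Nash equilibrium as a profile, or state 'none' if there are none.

Nash profiles: (D,P)

(A,P): not NE [P1→D gives 11>10; P2→R gives 8>5]
(A,Q): not NE [P1→B gives 7>2; P2→R gives 8>3]
(A,R): not NE [P1→C gives 9>4]
(B,P): not NE [P1→D gives 11>7]
(B,Q): not NE [P2→P gives 9>8]
(B,R): not NE [P2→P gives 9>4]
(C,P): not NE [P1→D gives 11>5; P2→Q gives 9>7]
(C,Q): not NE [P1→B gives 7>4]
(C,R): not NE [P2→Q gives 9>0]
(D,P): NE
(D,Q): not NE [P1→B gives 7>1; P2→P gives 8>7]
(D,R): not NE [P1→C gives 9>3; P2→P gives 8>6]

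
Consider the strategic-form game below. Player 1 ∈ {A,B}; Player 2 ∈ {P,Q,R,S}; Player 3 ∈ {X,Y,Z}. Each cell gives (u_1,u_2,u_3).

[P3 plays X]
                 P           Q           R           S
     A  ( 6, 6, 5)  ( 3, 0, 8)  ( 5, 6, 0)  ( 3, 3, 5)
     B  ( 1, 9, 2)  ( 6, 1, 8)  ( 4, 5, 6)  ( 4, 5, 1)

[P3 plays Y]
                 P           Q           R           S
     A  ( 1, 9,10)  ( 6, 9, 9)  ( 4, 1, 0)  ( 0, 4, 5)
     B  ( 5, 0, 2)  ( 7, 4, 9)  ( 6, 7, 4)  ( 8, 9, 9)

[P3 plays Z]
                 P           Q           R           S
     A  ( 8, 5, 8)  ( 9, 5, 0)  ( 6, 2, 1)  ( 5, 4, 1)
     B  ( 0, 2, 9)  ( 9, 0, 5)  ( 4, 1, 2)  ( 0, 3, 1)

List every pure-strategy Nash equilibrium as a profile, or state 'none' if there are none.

PSNE = {(B,S,Y)}

(A,P,X): not NE [P3→Y gives 10>5]
(A,P,Y): not NE [P1→B gives 5>1]
(A,P,Z): not NE [P3→Y gives 10>8]
(A,Q,X): not NE [P1→B gives 6>3; P2→R gives 6>0; P3→Y gives 9>8]
(A,Q,Y): not NE [P1→B gives 7>6]
(A,Q,Z): not NE [P3→Y gives 9>0]
(A,R,X): not NE [P3→Z gives 1>0]
(A,R,Y): not NE [P1→B gives 6>4; P2→Q gives 9>1; P3→Z gives 1>0]
(A,R,Z): not NE [P2→Q gives 5>2]
(A,S,X): not NE [P1→B gives 4>3; P2→R gives 6>3]
(A,S,Y): not NE [P1→B gives 8>0; P2→Q gives 9>4]
(A,S,Z): not NE [P2→Q gives 5>4; P3→Y gives 5>1]
(B,P,X): not NE [P1→A gives 6>1; P3→Z gives 9>2]
(B,P,Y): not NE [P2→S gives 9>0; P3→Z gives 9>2]
(B,P,Z): not NE [P1→A gives 8>0; P2→S gives 3>2]
(B,Q,X): not NE [P2→P gives 9>1; P3→Y gives 9>8]
(B,Q,Y): not NE [P2→S gives 9>4]
(B,Q,Z): not NE [P2→S gives 3>0; P3→Y gives 9>5]
(B,R,X): not NE [P1→A gives 5>4; P2→P gives 9>5]
(B,R,Y): not NE [P2→S gives 9>7; P3→X gives 6>4]
(B,R,Z): not NE [P1→A gives 6>4; P2→S gives 3>1; P3→X gives 6>2]
(B,S,X): not NE [P2→P gives 9>5; P3→Y gives 9>1]
(B,S,Y): NE
(B,S,Z): not NE [P1→A gives 5>0; P3→Y gives 9>1]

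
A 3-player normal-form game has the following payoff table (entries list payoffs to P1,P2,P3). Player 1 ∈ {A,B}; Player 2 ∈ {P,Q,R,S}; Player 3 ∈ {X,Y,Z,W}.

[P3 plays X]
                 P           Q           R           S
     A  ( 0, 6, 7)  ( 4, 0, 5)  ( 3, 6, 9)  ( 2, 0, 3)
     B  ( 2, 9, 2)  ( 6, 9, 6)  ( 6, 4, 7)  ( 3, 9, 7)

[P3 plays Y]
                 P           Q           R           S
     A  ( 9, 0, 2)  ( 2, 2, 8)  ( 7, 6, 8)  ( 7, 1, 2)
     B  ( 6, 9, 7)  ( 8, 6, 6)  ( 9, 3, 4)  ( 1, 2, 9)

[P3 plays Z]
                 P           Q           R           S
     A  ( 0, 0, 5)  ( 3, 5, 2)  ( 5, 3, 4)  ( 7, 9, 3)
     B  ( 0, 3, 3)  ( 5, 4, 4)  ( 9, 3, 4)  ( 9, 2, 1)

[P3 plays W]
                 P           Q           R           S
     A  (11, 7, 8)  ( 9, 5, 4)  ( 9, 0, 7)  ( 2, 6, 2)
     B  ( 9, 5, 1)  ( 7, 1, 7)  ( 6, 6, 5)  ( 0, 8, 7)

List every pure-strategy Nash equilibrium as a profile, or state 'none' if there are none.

(A,P,X): not NE [P1→B gives 2>0; P3→W gives 8>7]
(A,P,Y): not NE [P2→R gives 6>0; P3→W gives 8>2]
(A,P,Z): not NE [P2→S gives 9>0; P3→W gives 8>5]
(A,P,W): NE
(A,Q,X): not NE [P1→B gives 6>4; P2→R gives 6>0; P3→Y gives 8>5]
(A,Q,Y): not NE [P1→B gives 8>2; P2→R gives 6>2]
(A,Q,Z): not NE [P1→B gives 5>3; P2→S gives 9>5; P3→Y gives 8>2]
(A,Q,W): not NE [P2→P gives 7>5; P3→Y gives 8>4]
(A,R,X): not NE [P1→B gives 6>3]
(A,R,Y): not NE [P1→B gives 9>7; P3→X gives 9>8]
(A,R,Z): not NE [P1→B gives 9>5; P2→S gives 9>3; P3→X gives 9>4]
(A,R,W): not NE [P2→P gives 7>0; P3→X gives 9>7]
(A,S,X): not NE [P1→B gives 3>2; P2→R gives 6>0]
(A,S,Y): not NE [P2→R gives 6>1; P3→Z gives 3>2]
(A,S,Z): not NE [P1→B gives 9>7]
(A,S,W): not NE [P2→P gives 7>6; P3→Z gives 3>2]
(B,P,X): not NE [P3→Y gives 7>2]
(B,P,Y): not NE [P1→A gives 9>6]
(B,P,Z): not NE [P2→Q gives 4>3; P3→Y gives 7>3]
(B,P,W): not NE [P1→A gives 11>9; P2→S gives 8>5; P3→Y gives 7>1]
(B,Q,X): not NE [P3→W gives 7>6]
(B,Q,Y): not NE [P2→P gives 9>6; P3→W gives 7>6]
(B,Q,Z): not NE [P3→W gives 7>4]
(B,Q,W): not NE [P1→A gives 9>7; P2→S gives 8>1]
(B,R,X): not NE [P2→S gives 9>4]
(B,R,Y): not NE [P2→P gives 9>3; P3→X gives 7>4]
(B,R,Z): not NE [P2→Q gives 4>3; P3→X gives 7>4]
(B,R,W): not NE [P1→A gives 9>6; P2→S gives 8>6; P3→X gives 7>5]
(B,S,X): not NE [P3→Y gives 9>7]
(B,S,Y): not NE [P1→A gives 7>1; P2→P gives 9>2]
(B,S,Z): not NE [P2→Q gives 4>2; P3→Y gives 9>1]
(B,S,W): not NE [P1→A gives 2>0; P3→Y gives 9>7]

PSNE = {(A,P,W)}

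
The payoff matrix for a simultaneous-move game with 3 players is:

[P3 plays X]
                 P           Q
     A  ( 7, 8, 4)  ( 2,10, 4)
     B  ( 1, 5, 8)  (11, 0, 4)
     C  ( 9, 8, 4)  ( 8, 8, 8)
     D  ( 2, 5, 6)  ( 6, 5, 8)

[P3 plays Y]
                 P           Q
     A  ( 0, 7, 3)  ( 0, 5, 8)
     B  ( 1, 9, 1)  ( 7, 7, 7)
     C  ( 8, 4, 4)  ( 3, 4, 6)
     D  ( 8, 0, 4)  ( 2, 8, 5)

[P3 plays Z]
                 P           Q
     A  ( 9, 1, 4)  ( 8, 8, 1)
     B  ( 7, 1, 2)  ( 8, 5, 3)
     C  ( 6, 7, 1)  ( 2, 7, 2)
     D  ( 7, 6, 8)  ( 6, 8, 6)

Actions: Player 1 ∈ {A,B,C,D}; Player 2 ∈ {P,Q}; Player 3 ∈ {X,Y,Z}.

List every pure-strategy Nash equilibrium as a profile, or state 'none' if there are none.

(A,P,X): not NE [P1→C gives 9>7; P2→Q gives 10>8]
(A,P,Y): not NE [P1→D gives 8>0; P3→Z gives 4>3]
(A,P,Z): not NE [P2→Q gives 8>1]
(A,Q,X): not NE [P1→B gives 11>2; P3→Y gives 8>4]
(A,Q,Y): not NE [P1→B gives 7>0; P2→P gives 7>5]
(A,Q,Z): not NE [P3→Y gives 8>1]
(B,P,X): not NE [P1→C gives 9>1]
(B,P,Y): not NE [P1→D gives 8>1; P3→X gives 8>1]
(B,P,Z): not NE [P1→A gives 9>7; P2→Q gives 5>1; P3→X gives 8>2]
(B,Q,X): not NE [P2→P gives 5>0; P3→Y gives 7>4]
(B,Q,Y): not NE [P2→P gives 9>7]
(B,Q,Z): not NE [P3→Y gives 7>3]
(C,P,X): NE
(C,P,Y): NE
(C,P,Z): not NE [P1→A gives 9>6; P3→Y gives 4>1]
(C,Q,X): not NE [P1→B gives 11>8]
(C,Q,Y): not NE [P1→B gives 7>3; P3→X gives 8>6]
(C,Q,Z): not NE [P1→B gives 8>2; P3→X gives 8>2]
(D,P,X): not NE [P1→C gives 9>2; P3→Z gives 8>6]
(D,P,Y): not NE [P2→Q gives 8>0; P3→Z gives 8>4]
(D,P,Z): not NE [P1→A gives 9>7; P2→Q gives 8>6]
(D,Q,X): not NE [P1→B gives 11>6]
(D,Q,Y): not NE [P1→B gives 7>2; P3→X gives 8>5]
(D,Q,Z): not NE [P1→B gives 8>6; P3→X gives 8>6]

PSNE = {(C,P,X), (C,P,Y)}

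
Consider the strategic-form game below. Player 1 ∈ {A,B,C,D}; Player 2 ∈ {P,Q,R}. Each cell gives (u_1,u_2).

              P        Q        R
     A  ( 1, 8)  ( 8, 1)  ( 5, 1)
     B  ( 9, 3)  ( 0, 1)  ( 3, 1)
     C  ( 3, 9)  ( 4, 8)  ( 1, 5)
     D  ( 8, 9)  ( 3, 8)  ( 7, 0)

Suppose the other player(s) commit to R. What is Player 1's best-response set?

BR_1 = {D}

u_1(A vs R) = 5
u_1(B vs R) = 3
u_1(C vs R) = 1
u_1(D vs R) = 7
max payoff 7 at {D}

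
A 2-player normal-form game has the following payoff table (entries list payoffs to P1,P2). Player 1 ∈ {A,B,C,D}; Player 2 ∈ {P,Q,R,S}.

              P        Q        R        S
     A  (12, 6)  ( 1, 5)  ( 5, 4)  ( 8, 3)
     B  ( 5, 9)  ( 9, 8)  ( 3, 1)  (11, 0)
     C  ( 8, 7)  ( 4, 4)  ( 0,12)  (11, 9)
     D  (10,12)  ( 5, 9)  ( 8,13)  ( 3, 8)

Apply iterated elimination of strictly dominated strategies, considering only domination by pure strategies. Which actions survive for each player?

P2 drop Q (P beats it: A:6>5 B:9>8 C:7>4 D:12>9)
P2 drop S (R beats it: A:4>3 B:1>0 C:12>9 D:13>8)
P1 drop B (A beats it: P:12>5 R:5>3)
P1 drop C (A beats it: P:12>8 R:5>0)
P1→{A,D} P2→{P,R}

Survivors P1:{A,D} P2:{P,R}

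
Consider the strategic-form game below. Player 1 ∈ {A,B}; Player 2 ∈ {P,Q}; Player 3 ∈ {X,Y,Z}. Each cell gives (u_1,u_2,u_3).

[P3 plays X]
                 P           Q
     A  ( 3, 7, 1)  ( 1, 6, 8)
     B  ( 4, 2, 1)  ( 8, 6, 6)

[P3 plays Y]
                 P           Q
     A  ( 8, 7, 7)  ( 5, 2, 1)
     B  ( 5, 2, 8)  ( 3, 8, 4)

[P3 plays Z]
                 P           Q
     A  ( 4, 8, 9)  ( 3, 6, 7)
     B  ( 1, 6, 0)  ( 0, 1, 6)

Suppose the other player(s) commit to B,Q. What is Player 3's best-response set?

P3 best: {X,Z}

u_3(X vs B,Q) = 6
u_3(Y vs B,Q) = 4
u_3(Z vs B,Q) = 6
max payoff 6 at {X,Z}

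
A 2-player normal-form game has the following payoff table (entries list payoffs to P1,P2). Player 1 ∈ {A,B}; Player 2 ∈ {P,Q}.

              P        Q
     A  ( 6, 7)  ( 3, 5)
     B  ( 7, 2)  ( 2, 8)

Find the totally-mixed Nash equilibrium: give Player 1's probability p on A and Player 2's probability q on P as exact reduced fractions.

(p,q) = (3/4, 1/2)

P1 indiff ⇒ q·6+(1-q)·3 = q·7+(1-q)·2 ⇒ q(-1) = (1-q)(-1) ⇒ q = 1/2
P2 indiff ⇒ p·7+(1-p)·2 = p·5+(1-p)·8 ⇒ p(2) = (1-p)(6) ⇒ p = 3/4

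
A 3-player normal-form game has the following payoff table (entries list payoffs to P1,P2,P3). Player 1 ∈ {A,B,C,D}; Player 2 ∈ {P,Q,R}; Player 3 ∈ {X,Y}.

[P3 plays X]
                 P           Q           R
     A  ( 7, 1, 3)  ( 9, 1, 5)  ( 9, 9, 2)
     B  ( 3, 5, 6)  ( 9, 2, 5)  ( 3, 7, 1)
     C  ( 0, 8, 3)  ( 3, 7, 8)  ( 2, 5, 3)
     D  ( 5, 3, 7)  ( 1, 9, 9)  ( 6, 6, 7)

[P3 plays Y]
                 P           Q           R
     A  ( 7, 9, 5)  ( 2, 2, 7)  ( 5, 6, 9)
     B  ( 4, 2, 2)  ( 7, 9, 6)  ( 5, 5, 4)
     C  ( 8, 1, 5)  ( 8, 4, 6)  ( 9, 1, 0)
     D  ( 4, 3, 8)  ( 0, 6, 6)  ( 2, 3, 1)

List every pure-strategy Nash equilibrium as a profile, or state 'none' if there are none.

No pure NE.

(A,P,X): not NE [P2→R gives 9>1; P3→Y gives 5>3]
(A,P,Y): not NE [P1→C gives 8>7]
(A,Q,X): not NE [P2→R gives 9>1; P3→Y gives 7>5]
(A,Q,Y): not NE [P1→C gives 8>2; P2→P gives 9>2]
(A,R,X): not NE [P3→Y gives 9>2]
(A,R,Y): not NE [P1→C gives 9>5; P2→P gives 9>6]
(B,P,X): not NE [P1→A gives 7>3; P2→R gives 7>5]
(B,P,Y): not NE [P1→C gives 8>4; P2→Q gives 9>2; P3→X gives 6>2]
(B,Q,X): not NE [P2→R gives 7>2; P3→Y gives 6>5]
(B,Q,Y): not NE [P1→C gives 8>7]
(B,R,X): not NE [P1→A gives 9>3; P3→Y gives 4>1]
(B,R,Y): not NE [P1→C gives 9>5; P2→Q gives 9>5]
(C,P,X): not NE [P1→A gives 7>0; P3→Y gives 5>3]
(C,P,Y): not NE [P2→Q gives 4>1]
(C,Q,X): not NE [P1→B gives 9>3; P2→P gives 8>7]
(C,Q,Y): not NE [P3→X gives 8>6]
(C,R,X): not NE [P1→A gives 9>2; P2→P gives 8>5]
(C,R,Y): not NE [P2→Q gives 4>1; P3→X gives 3>0]
(D,P,X): not NE [P1→A gives 7>5; P2→Q gives 9>3; P3→Y gives 8>7]
(D,P,Y): not NE [P1→C gives 8>4; P2→Q gives 6>3]
(D,Q,X): not NE [P1→B gives 9>1]
(D,Q,Y): not NE [P1→C gives 8>0; P3→X gives 9>6]
(D,R,X): not NE [P1→A gives 9>6; P2→Q gives 9>6]
(D,R,Y): not NE [P1→C gives 9>2; P2→Q gives 6>3; P3→X gives 7>1]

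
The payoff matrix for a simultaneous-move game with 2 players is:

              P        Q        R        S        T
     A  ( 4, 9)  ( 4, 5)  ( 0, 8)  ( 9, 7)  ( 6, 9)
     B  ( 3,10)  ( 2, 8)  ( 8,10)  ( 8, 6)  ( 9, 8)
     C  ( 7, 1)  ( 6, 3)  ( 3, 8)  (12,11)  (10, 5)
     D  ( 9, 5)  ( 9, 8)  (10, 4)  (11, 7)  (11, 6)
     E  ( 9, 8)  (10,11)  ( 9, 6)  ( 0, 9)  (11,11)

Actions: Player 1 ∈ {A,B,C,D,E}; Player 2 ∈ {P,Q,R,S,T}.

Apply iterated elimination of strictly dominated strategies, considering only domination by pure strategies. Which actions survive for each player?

Remaining: P1:{C,D,E} P2:{Q,S,T}

P1 drop A (C beats it: P:7>4 Q:6>4 R:3>0 S:12>9 T:10>6)
P1 drop B (D beats it: P:9>3 Q:9>2 R:10>8 S:11>8 T:11>9)
P2 drop P (Q beats it: C:3>1 D:8>5 E:11>8)
P2 drop R (S beats it: C:11>8 D:7>4 E:9>6)
P1→{C,D,E} P2→{Q,S,T}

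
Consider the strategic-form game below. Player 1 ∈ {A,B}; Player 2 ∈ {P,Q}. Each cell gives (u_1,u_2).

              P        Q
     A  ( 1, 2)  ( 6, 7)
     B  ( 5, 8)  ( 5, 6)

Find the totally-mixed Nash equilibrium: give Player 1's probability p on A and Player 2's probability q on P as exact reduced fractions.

P1 indiff ⇒ q·1+(1-q)·6 = q·5+(1-q)·5 ⇒ q(-4) = (1-q)(-1) ⇒ q = 1/5
P2 indiff ⇒ p·2+(1-p)·8 = p·7+(1-p)·6 ⇒ p(-5) = (1-p)(-2) ⇒ p = 2/7

p=2/7, q=1/5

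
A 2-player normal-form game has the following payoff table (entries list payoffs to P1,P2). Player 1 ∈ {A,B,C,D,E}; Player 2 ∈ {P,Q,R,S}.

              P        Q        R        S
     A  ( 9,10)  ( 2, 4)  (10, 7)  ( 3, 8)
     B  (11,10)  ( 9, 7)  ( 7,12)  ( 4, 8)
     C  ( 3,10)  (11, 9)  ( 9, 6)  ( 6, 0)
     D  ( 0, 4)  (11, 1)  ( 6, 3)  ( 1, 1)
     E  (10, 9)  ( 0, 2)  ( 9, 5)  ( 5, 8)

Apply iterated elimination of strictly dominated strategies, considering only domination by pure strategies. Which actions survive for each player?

P2 drop Q (P beats it: A:10>4 B:10>7 C:10>9 D:4>1 E:9>2)
P1 drop D (A beats it: P:9>0 R:10>6 S:3>1)
P2 drop S (P beats it: A:10>8 B:10>8 C:10>0 E:9>8)
P1 drop C (A beats it: P:9>3 R:10>9)
P1→{A,B,E} P2→{P,R}

Survivors P1:{A,B,E} P2:{P,R}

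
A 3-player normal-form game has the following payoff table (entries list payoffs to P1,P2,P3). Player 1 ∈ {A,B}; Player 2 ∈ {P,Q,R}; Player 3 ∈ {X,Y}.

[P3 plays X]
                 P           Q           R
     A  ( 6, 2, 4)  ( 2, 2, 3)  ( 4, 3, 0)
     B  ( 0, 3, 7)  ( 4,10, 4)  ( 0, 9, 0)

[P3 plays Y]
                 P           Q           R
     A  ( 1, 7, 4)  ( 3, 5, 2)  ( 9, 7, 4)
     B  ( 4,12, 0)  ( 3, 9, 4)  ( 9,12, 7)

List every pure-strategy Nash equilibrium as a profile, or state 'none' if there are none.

Nash profiles: (A,R,Y), (B,Q,X), (B,R,Y)

(A,P,X): not NE [P2→R gives 3>2]
(A,P,Y): not NE [P1→B gives 4>1]
(A,Q,X): not NE [P1→B gives 4>2; P2→R gives 3>2]
(A,Q,Y): not NE [P2→R gives 7>5; P3→X gives 3>2]
(A,R,X): not NE [P3→Y gives 4>0]
(A,R,Y): NE
(B,P,X): not NE [P1→A gives 6>0; P2→Q gives 10>3]
(B,P,Y): not NE [P3→X gives 7>0]
(B,Q,X): NE
(B,Q,Y): not NE [P2→R gives 12>9]
(B,R,X): not NE [P1→A gives 4>0; P2→Q gives 10>9; P3→Y gives 7>0]
(B,R,Y): NE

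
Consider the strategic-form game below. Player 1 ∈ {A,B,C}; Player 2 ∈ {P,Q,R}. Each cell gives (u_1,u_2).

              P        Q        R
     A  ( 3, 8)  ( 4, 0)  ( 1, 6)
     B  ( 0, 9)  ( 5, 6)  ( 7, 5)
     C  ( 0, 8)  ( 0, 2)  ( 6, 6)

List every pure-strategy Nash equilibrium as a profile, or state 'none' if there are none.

(A,P): NE
(A,Q): not NE [P1→B gives 5>4; P2→P gives 8>0]
(A,R): not NE [P1→B gives 7>1; P2→P gives 8>6]
(B,P): not NE [P1→A gives 3>0]
(B,Q): not NE [P2→P gives 9>6]
(B,R): not NE [P2→P gives 9>5]
(C,P): not NE [P1→A gives 3>0]
(C,Q): not NE [P1→B gives 5>0; P2→P gives 8>2]
(C,R): not NE [P1→B gives 7>6; P2→P gives 8>6]

PSNE = {(A,P)}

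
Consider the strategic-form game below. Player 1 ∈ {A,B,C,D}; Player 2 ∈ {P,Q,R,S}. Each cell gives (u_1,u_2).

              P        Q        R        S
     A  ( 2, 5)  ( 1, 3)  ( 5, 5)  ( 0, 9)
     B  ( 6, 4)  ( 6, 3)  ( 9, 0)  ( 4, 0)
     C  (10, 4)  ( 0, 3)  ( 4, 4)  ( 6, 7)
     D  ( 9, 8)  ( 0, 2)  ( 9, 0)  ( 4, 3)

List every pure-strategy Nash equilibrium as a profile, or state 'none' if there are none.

Nash profiles: (C,S)

(A,P): not NE [P1→C gives 10>2; P2→S gives 9>5]
(A,Q): not NE [P1→B gives 6>1; P2→S gives 9>3]
(A,R): not NE [P1→D gives 9>5; P2→S gives 9>5]
(A,S): not NE [P1→C gives 6>0]
(B,P): not NE [P1→C gives 10>6]
(B,Q): not NE [P2→P gives 4>3]
(B,R): not NE [P2→P gives 4>0]
(B,S): not NE [P1→C gives 6>4; P2→P gives 4>0]
(C,P): not NE [P2→S gives 7>4]
(C,Q): not NE [P1→B gives 6>0; P2→S gives 7>3]
(C,R): not NE [P1→D gives 9>4; P2→S gives 7>4]
(C,S): NE
(D,P): not NE [P1→C gives 10>9]
(D,Q): not NE [P1→B gives 6>0; P2→P gives 8>2]
(D,R): not NE [P2→P gives 8>0]
(D,S): not NE [P1→C gives 6>4; P2→P gives 8>3]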